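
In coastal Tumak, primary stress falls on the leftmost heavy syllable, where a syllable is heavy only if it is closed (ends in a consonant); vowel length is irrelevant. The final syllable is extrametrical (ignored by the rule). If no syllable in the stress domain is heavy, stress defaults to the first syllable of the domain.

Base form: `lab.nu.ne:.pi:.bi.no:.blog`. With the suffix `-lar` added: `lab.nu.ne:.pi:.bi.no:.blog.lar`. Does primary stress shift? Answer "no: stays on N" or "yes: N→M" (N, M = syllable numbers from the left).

no: stays on 1

Base `lab.nu.ne:.pi:.bi.no:.blog` (7 syllables):
  The final syllable (7, blog) is extrametrical; the stress domain is syllables 1–6.
  Weights: 1 lab H, 2 nu L, 3 ne: L, 4 pi: L, 5 bi L, 6 no: L.
  Heavy syllables in the domain: 1. The leftmost is syllable 1 (lab).
  → primary stress on syllable 1.
Suffixed `lab.nu.ne:.pi:.bi.no:.blog.lar` (8 syllables):
  The final syllable (8, lar) is extrametrical; the stress domain is syllables 1–7.
  Weights: 1 lab H, 2 nu L, 3 ne: L, 4 pi: L, 5 bi L, 6 no: L, 7 blog H.
  Heavy syllables in the domain: 1, 7. The leftmost is syllable 1 (lab).
  → primary stress on syllable 1.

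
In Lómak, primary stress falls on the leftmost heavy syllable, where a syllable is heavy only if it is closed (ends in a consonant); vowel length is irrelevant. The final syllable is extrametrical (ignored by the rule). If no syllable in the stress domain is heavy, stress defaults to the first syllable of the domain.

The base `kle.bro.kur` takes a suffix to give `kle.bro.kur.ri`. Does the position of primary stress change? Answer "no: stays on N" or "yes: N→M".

Base `kle.bro.kur` (3 syllables):
  The final syllable (3, kur) is extrametrical; the stress domain is syllables 1–2.
  Weights: 1 kle L, 2 bro L.
  No heavy syllable in the domain; default to the first syllable of the domain = syllable 1.
  → primary stress on syllable 1.
Suffixed `kle.bro.kur.ri` (4 syllables):
  The final syllable (4, ri) is extrametrical; the stress domain is syllables 1–3.
  Weights: 1 kle L, 2 bro L, 3 kur H.
  Heavy syllables in the domain: 3. The leftmost is syllable 3 (kur).
  → primary stress on syllable 3.

yes: 1→3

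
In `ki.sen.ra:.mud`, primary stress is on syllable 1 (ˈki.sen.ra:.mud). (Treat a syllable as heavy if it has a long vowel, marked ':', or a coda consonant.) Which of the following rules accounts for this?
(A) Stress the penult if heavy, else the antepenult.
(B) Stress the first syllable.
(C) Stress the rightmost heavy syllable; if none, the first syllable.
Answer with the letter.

Rule A → syllable 3 (observed: 1).
Rule B → syllable 1 ✓.
Rule C → syllable 4 (observed: 1).

B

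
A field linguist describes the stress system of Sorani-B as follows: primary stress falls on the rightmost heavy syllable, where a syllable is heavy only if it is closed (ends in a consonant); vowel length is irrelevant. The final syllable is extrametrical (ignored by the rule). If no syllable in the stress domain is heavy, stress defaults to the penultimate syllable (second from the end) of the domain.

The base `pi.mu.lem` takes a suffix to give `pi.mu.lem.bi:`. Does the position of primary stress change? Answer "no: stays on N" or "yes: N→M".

yes: 1→3

Base `pi.mu.lem` (3 syllables):
  The final syllable (3, lem) is extrametrical; the stress domain is syllables 1–2.
  Weights: 1 pi L, 2 mu L.
  No heavy syllable in the domain; default to the penultimate syllable (second from the end) of the domain = syllable 1.
  → primary stress on syllable 1.
Suffixed `pi.mu.lem.bi:` (4 syllables):
  The final syllable (4, bi:) is extrametrical; the stress domain is syllables 1–3.
  Weights: 1 pi L, 2 mu L, 3 lem H.
  Heavy syllables in the domain: 3. The rightmost is syllable 3 (lem).
  → primary stress on syllable 3.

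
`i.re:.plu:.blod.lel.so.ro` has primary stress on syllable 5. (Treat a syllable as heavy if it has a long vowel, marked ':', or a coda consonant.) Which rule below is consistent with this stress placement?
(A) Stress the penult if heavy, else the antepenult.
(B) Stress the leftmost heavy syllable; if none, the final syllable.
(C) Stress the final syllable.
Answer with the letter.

A

Rule A → syllable 5 ✓.
Rule B → syllable 2 (observed: 5).
Rule C → syllable 7 (observed: 5).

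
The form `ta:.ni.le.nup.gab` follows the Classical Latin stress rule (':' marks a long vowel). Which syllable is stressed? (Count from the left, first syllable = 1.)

Classical Latin: stress the penult if heavy (long vowel or closed), else the antepenult.
Weights: 3 le L, 4 nup H, 5 gab H.
The penult (syllable 4, nup) is heavy, so it takes stress.
Stress on syllable 4: ta:.ni.le.ˈnup.gab.

4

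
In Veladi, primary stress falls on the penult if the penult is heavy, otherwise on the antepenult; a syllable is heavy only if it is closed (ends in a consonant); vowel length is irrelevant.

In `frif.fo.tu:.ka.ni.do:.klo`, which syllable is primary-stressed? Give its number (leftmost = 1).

5

Weights: 5 ni L, 6 do: L, 7 klo L.
The penult (syllable 6, do:) is light, so stress falls on the antepenult (syllable 5, ni).
Primary stress: syllable 5 → frif.fo.tu:.ka.ˈni.do:.klo.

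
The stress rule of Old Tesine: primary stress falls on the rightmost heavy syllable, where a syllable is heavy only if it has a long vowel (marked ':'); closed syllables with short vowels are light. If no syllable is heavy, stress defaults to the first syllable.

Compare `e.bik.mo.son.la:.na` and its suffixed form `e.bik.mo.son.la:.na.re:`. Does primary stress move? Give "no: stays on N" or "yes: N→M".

yes: 5→7

Base `e.bik.mo.son.la:.na` (6 syllables):
  Weights: 1 e L, 2 bik L, 3 mo L, 4 son L, 5 la: H, 6 na L.
  Heavy syllables in the domain: 5. The rightmost is syllable 5 (la:).
  → primary stress on syllable 5.
Suffixed `e.bik.mo.son.la:.na.re:` (7 syllables):
  Weights: 1 e L, 2 bik L, 3 mo L, 4 son L, 5 la: H, 6 na L, 7 re: H.
  Heavy syllables in the domain: 5, 7. The rightmost is syllable 7 (re:).
  → primary stress on syllable 7.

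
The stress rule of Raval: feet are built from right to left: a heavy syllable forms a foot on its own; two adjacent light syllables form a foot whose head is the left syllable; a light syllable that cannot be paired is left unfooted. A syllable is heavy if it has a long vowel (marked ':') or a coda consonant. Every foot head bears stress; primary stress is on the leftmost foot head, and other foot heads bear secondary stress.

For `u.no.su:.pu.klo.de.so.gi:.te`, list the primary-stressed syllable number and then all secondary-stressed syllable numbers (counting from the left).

primary 1, secondary 3, 4, 6, 8

Weights: 1 u L, 2 no L, 3 su: H, 4 pu L, 5 klo L, 6 de L, 7 so L, 8 gi: H, 9 te L.
Parse right to left (heavy = foot alone; LL = one foot; stranded L unfooted): (ˈu.no) (ˈsu:) (ˈpu.klo) (ˈde.so) (ˈgi:) te.
Foot heads: 1, 3, 4, 6, 8.
Primary stress on the leftmost head = syllable 1.
Secondary stress on 3, 4, 6, 8: ˈu.no.ˌsu:.ˌpu.klo.ˌde.so.ˌgi:.te.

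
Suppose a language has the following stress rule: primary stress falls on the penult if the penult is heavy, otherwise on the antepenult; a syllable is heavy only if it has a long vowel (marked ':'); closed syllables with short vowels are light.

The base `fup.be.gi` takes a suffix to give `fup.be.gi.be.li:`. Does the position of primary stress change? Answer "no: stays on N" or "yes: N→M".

Base `fup.be.gi` (3 syllables):
  Weights: 1 fup L, 2 be L, 3 gi L.
  The penult (syllable 2, be) is light, so stress falls on the antepenult (syllable 1, fup).
  → primary stress on syllable 1.
Suffixed `fup.be.gi.be.li:` (5 syllables):
  Weights: 3 gi L, 4 be L, 5 li: H.
  The penult (syllable 4, be) is light, so stress falls on the antepenult (syllable 3, gi).
  → primary stress on syllable 3.

yes: 1→3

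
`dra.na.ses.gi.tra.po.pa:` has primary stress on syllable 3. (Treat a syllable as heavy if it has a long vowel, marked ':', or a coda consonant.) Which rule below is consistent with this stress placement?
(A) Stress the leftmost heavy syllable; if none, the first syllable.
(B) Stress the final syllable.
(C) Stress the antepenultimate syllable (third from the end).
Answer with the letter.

Rule A → syllable 3 ✓.
Rule B → syllable 7 (observed: 3).
Rule C → syllable 5 (observed: 3).

A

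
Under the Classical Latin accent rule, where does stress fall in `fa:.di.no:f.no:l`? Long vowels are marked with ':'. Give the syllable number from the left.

3

Classical Latin: stress the penult if heavy (long vowel or closed), else the antepenult.
Weights: 2 di L, 3 no:f H, 4 no:l H.
The penult (syllable 3, no:f) is heavy, so it takes stress.
Stress on syllable 3: fa:.di.ˈno:f.no:l.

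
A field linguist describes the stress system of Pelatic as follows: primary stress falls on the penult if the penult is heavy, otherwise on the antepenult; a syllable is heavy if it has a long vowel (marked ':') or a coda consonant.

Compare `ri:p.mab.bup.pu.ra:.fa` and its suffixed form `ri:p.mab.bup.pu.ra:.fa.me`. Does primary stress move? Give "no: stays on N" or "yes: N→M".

Base `ri:p.mab.bup.pu.ra:.fa` (6 syllables):
  Weights: 4 pu L, 5 ra: H, 6 fa L.
  The penult (syllable 5, ra:) is heavy, so it takes stress.
  → primary stress on syllable 5.
Suffixed `ri:p.mab.bup.pu.ra:.fa.me` (7 syllables):
  Weights: 5 ra: H, 6 fa L, 7 me L.
  The penult (syllable 6, fa) is light, so stress falls on the antepenult (syllable 5, ra:).
  → primary stress on syllable 5.

no: stays on 5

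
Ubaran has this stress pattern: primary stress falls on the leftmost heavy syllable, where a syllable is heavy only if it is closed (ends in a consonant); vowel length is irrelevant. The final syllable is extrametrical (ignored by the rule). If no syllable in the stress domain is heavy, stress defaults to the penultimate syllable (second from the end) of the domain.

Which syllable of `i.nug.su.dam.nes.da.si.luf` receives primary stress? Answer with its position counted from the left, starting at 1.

2

The final syllable (8, luf) is extrametrical; the stress domain is syllables 1–7.
Weights: 1 i L, 2 nug H, 3 su L, 4 dam H, 5 nes H, 6 da L, 7 si L.
Heavy syllables in the domain: 2, 4, 5. The leftmost is syllable 2 (nug).
Primary stress: syllable 2 → i.ˈnug.su.dam.nes.da.si.luf.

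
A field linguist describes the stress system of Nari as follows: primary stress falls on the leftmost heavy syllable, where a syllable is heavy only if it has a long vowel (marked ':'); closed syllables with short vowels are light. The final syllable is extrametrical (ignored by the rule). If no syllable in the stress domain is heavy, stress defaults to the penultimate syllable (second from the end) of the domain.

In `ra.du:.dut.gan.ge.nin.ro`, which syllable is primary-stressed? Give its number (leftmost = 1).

2

The final syllable (7, ro) is extrametrical; the stress domain is syllables 1–6.
Weights: 1 ra L, 2 du: H, 3 dut L, 4 gan L, 5 ge L, 6 nin L.
Heavy syllables in the domain: 2. The leftmost is syllable 2 (du:).
Primary stress: syllable 2 → ra.ˈdu:.dut.gan.ge.nin.ro.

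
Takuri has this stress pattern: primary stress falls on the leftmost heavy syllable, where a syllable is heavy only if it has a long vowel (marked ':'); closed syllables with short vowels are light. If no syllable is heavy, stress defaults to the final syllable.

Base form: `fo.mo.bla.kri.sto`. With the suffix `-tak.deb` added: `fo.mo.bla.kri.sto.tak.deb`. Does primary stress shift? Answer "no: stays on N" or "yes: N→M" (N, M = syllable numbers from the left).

yes: 5→7

Base `fo.mo.bla.kri.sto` (5 syllables):
  Weights: 1 fo L, 2 mo L, 3 bla L, 4 kri L, 5 sto L.
  No heavy syllable in the domain; default to the final syllable = syllable 5.
  → primary stress on syllable 5.
Suffixed `fo.mo.bla.kri.sto.tak.deb` (7 syllables):
  Weights: 1 fo L, 2 mo L, 3 bla L, 4 kri L, 5 sto L, 6 tak L, 7 deb L.
  No heavy syllable in the domain; default to the final syllable = syllable 7.
  → primary stress on syllable 7.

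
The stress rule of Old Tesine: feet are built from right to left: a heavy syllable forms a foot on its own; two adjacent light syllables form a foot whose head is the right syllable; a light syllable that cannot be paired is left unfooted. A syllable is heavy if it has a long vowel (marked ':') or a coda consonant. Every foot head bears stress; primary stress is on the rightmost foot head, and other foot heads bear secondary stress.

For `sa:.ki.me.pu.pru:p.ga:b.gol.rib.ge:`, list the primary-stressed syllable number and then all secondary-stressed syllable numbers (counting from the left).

primary 9, secondary 1, 4, 5, 6, 7, 8

Weights: 1 sa: H, 2 ki L, 3 me L, 4 pu L, 5 pru:p H, 6 ga:b H, 7 gol H, 8 rib H, 9 ge: H.
Parse right to left (heavy = foot alone; LL = one foot; stranded L unfooted): (ˈsa:) ki (me.ˈpu) (ˈpru:p) (ˈga:b) (ˈgol) (ˈrib) (ˈge:).
Foot heads: 1, 4, 5, 6, 7, 8, 9.
Primary stress on the rightmost head = syllable 9.
Secondary stress on 1, 4, 5, 6, 7, 8: ˌsa:.ki.me.ˌpu.ˌpru:p.ˌga:b.ˌgol.ˌrib.ˈge:.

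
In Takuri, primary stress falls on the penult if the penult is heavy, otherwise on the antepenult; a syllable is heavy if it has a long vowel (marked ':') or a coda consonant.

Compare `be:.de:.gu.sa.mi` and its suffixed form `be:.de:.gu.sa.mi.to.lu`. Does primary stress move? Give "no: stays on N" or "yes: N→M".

yes: 3→5

Base `be:.de:.gu.sa.mi` (5 syllables):
  Weights: 3 gu L, 4 sa L, 5 mi L.
  The penult (syllable 4, sa) is light, so stress falls on the antepenult (syllable 3, gu).
  → primary stress on syllable 3.
Suffixed `be:.de:.gu.sa.mi.to.lu` (7 syllables):
  Weights: 5 mi L, 6 to L, 7 lu L.
  The penult (syllable 6, to) is light, so stress falls on the antepenult (syllable 5, mi).
  → primary stress on syllable 5.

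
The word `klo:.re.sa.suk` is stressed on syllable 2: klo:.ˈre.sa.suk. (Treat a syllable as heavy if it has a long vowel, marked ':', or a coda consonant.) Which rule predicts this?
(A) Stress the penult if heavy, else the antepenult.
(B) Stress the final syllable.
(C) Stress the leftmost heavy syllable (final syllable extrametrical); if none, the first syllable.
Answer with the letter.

A

Rule A → syllable 2 ✓.
Rule B → syllable 4 (observed: 2).
Rule C → syllable 1 (observed: 2).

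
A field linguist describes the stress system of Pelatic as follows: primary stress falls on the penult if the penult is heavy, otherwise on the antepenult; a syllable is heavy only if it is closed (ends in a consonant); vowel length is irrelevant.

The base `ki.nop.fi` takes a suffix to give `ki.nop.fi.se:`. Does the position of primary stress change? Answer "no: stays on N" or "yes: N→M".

Base `ki.nop.fi` (3 syllables):
  Weights: 1 ki L, 2 nop H, 3 fi L.
  The penult (syllable 2, nop) is heavy, so it takes stress.
  → primary stress on syllable 2.
Suffixed `ki.nop.fi.se:` (4 syllables):
  Weights: 2 nop H, 3 fi L, 4 se: L.
  The penult (syllable 3, fi) is light, so stress falls on the antepenult (syllable 2, nop).
  → primary stress on syllable 2.

no: stays on 2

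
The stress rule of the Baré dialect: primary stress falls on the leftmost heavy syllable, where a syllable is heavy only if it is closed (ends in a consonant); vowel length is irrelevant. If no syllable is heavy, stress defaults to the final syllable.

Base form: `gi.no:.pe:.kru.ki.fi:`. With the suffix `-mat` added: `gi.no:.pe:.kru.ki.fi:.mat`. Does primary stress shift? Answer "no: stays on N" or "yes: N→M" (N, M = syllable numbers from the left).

Base `gi.no:.pe:.kru.ki.fi:` (6 syllables):
  Weights: 1 gi L, 2 no: L, 3 pe: L, 4 kru L, 5 ki L, 6 fi: L.
  No heavy syllable in the domain; default to the final syllable = syllable 6.
  → primary stress on syllable 6.
Suffixed `gi.no:.pe:.kru.ki.fi:.mat` (7 syllables):
  Weights: 1 gi L, 2 no: L, 3 pe: L, 4 kru L, 5 ki L, 6 fi: L, 7 mat H.
  Heavy syllables in the domain: 7. The leftmost is syllable 7 (mat).
  → primary stress on syllable 7.

yes: 6→7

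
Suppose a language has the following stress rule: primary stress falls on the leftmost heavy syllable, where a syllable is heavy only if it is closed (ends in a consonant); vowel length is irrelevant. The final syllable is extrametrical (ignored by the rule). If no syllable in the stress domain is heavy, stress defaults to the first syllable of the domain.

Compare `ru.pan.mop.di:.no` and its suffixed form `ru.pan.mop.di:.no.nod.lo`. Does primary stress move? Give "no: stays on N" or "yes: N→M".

Base `ru.pan.mop.di:.no` (5 syllables):
  The final syllable (5, no) is extrametrical; the stress domain is syllables 1–4.
  Weights: 1 ru L, 2 pan H, 3 mop H, 4 di: L.
  Heavy syllables in the domain: 2, 3. The leftmost is syllable 2 (pan).
  → primary stress on syllable 2.
Suffixed `ru.pan.mop.di:.no.nod.lo` (7 syllables):
  The final syllable (7, lo) is extrametrical; the stress domain is syllables 1–6.
  Weights: 1 ru L, 2 pan H, 3 mop H, 4 di: L, 5 no L, 6 nod H.
  Heavy syllables in the domain: 2, 3, 6. The leftmost is syllable 2 (pan).
  → primary stress on syllable 2.

no: stays on 2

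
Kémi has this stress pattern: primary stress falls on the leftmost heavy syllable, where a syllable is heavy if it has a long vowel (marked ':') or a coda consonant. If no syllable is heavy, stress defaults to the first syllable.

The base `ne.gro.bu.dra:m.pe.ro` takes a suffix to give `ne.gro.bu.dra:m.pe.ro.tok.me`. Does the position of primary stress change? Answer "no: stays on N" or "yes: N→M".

Base `ne.gro.bu.dra:m.pe.ro` (6 syllables):
  Weights: 1 ne L, 2 gro L, 3 bu L, 4 dra:m H, 5 pe L, 6 ro L.
  Heavy syllables in the domain: 4. The leftmost is syllable 4 (dra:m).
  → primary stress on syllable 4.
Suffixed `ne.gro.bu.dra:m.pe.ro.tok.me` (8 syllables):
  Weights: 1 ne L, 2 gro L, 3 bu L, 4 dra:m H, 5 pe L, 6 ro L, 7 tok H, 8 me L.
  Heavy syllables in the domain: 4, 7. The leftmost is syllable 4 (dra:m).
  → primary stress on syllable 4.

no: stays on 4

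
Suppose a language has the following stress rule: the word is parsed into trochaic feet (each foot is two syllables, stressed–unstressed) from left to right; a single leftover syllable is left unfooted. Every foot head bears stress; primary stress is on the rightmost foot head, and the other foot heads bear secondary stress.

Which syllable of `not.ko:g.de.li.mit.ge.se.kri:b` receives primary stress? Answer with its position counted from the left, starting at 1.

7

Parse left to right into trochaic (ˈσσ) feet: (ˈnot.ko:g) (ˈde.li) (ˈmit.ge) (ˈse.kri:b).
Foot heads (stressed positions): 1, 3, 5, 7.
End Rule Rightmost: primary stress on the rightmost head = syllable 7.
Primary stress: syllable 7 → not.ko:g.de.li.mit.ge.ˈse.kri:b.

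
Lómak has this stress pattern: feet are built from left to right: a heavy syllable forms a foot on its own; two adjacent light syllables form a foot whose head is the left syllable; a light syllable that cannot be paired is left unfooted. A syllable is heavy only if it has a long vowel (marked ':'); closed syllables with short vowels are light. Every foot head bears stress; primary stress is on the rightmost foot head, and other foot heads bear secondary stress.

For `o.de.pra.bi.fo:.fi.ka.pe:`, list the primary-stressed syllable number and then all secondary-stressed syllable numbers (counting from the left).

Weights: 1 o L, 2 de L, 3 pra L, 4 bi L, 5 fo: H, 6 fi L, 7 ka L, 8 pe: H.
Parse left to right (heavy = foot alone; LL = one foot; stranded L unfooted): (ˈo.de) (ˈpra.bi) (ˈfo:) (ˈfi.ka) (ˈpe:).
Foot heads: 1, 3, 5, 6, 8.
Primary stress on the rightmost head = syllable 8.
Secondary stress on 1, 3, 5, 6: ˌo.de.ˌpra.bi.ˌfo:.ˌfi.ka.ˈpe:.

primary 8, secondary 1, 3, 5, 6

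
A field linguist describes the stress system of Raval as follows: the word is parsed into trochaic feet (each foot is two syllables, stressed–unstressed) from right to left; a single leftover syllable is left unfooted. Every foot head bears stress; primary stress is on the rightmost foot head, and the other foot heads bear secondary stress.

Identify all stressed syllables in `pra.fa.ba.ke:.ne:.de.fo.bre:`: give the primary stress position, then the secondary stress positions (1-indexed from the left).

Parse right to left into trochaic (ˈσσ) feet: (ˈpra.fa) (ˈba.ke:) (ˈne:.de) (ˈfo.bre:).
Foot heads (stressed positions): 1, 3, 5, 7.
End Rule Rightmost: primary stress on the rightmost head = syllable 7.
Secondary stress on 1, 3, 5: ˌpra.fa.ˌba.ke:.ˌne:.de.ˈfo.bre:.

primary 7, secondary 1, 3, 5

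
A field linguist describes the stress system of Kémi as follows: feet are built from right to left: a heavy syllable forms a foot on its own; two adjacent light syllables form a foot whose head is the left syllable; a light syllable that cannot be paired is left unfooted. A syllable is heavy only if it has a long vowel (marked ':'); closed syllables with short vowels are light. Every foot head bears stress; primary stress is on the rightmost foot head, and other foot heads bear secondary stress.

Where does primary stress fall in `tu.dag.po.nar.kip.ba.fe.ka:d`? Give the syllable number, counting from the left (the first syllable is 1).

Weights: 1 tu L, 2 dag L, 3 po L, 4 nar L, 5 kip L, 6 ba L, 7 fe L, 8 ka:d H.
Parse right to left (heavy = foot alone; LL = one foot; stranded L unfooted): tu (ˈdag.po) (ˈnar.kip) (ˈba.fe) (ˈka:d).
Foot heads: 2, 4, 6, 8.
Primary stress on the rightmost head = syllable 8.
Primary stress: syllable 8 → tu.dag.po.nar.kip.ba.fe.ˈka:d.

8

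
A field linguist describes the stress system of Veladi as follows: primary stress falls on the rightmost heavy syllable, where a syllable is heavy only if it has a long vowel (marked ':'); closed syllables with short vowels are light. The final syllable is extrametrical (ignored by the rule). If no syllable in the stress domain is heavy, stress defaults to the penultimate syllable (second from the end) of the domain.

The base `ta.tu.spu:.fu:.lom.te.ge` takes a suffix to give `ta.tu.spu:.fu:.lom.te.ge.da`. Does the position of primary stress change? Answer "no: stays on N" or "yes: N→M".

no: stays on 4

Base `ta.tu.spu:.fu:.lom.te.ge` (7 syllables):
  The final syllable (7, ge) is extrametrical; the stress domain is syllables 1–6.
  Weights: 1 ta L, 2 tu L, 3 spu: H, 4 fu: H, 5 lom L, 6 te L.
  Heavy syllables in the domain: 3, 4. The rightmost is syllable 4 (fu:).
  → primary stress on syllable 4.
Suffixed `ta.tu.spu:.fu:.lom.te.ge.da` (8 syllables):
  The final syllable (8, da) is extrametrical; the stress domain is syllables 1–7.
  Weights: 1 ta L, 2 tu L, 3 spu: H, 4 fu: H, 5 lom L, 6 te L, 7 ge L.
  Heavy syllables in the domain: 3, 4. The rightmost is syllable 4 (fu:).
  → primary stress on syllable 4.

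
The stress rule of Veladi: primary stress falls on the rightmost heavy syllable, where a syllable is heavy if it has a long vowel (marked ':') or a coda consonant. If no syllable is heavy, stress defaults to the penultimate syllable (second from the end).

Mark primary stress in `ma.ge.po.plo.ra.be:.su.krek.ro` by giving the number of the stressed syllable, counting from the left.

8

Weights: 1 ma L, 2 ge L, 3 po L, 4 plo L, 5 ra L, 6 be: H, 7 su L, 8 krek H, 9 ro L.
Heavy syllables in the domain: 6, 8. The rightmost is syllable 8 (krek).
Primary stress: syllable 8 → ma.ge.po.plo.ra.be:.su.ˈkrek.ro.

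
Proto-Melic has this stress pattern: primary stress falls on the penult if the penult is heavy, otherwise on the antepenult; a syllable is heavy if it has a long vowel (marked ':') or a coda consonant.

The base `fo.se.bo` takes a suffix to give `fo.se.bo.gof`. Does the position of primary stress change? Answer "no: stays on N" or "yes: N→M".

yes: 1→2

Base `fo.se.bo` (3 syllables):
  Weights: 1 fo L, 2 se L, 3 bo L.
  The penult (syllable 2, se) is light, so stress falls on the antepenult (syllable 1, fo).
  → primary stress on syllable 1.
Suffixed `fo.se.bo.gof` (4 syllables):
  Weights: 2 se L, 3 bo L, 4 gof H.
  The penult (syllable 3, bo) is light, so stress falls on the antepenult (syllable 2, se).
  → primary stress on syllable 2.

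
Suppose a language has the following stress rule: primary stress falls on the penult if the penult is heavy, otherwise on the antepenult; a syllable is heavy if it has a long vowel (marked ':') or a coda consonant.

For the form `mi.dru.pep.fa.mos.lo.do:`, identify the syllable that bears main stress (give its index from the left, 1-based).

5

Weights: 5 mos H, 6 lo L, 7 do: H.
The penult (syllable 6, lo) is light, so stress falls on the antepenult (syllable 5, mos).
Primary stress: syllable 5 → mi.dru.pep.fa.ˈmos.lo.do:.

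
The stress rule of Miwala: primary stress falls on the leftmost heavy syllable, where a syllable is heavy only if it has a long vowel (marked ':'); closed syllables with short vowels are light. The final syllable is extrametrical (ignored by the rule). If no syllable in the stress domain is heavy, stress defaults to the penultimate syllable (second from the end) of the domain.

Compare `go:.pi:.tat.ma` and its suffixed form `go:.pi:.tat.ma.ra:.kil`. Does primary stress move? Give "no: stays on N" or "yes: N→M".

Base `go:.pi:.tat.ma` (4 syllables):
  The final syllable (4, ma) is extrametrical; the stress domain is syllables 1–3.
  Weights: 1 go: H, 2 pi: H, 3 tat L.
  Heavy syllables in the domain: 1, 2. The leftmost is syllable 1 (go:).
  → primary stress on syllable 1.
Suffixed `go:.pi:.tat.ma.ra:.kil` (6 syllables):
  The final syllable (6, kil) is extrametrical; the stress domain is syllables 1–5.
  Weights: 1 go: H, 2 pi: H, 3 tat L, 4 ma L, 5 ra: H.
  Heavy syllables in the domain: 1, 2, 5. The leftmost is syllable 1 (go:).
  → primary stress on syllable 1.

no: stays on 1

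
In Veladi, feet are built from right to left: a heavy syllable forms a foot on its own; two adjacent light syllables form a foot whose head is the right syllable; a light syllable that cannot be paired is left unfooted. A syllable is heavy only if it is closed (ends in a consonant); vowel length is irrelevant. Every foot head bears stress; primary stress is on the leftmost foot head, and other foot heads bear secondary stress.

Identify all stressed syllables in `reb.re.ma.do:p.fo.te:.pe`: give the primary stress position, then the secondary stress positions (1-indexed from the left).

Weights: 1 reb H, 2 re L, 3 ma L, 4 do:p H, 5 fo L, 6 te: L, 7 pe L.
Parse right to left (heavy = foot alone; LL = one foot; stranded L unfooted): (ˈreb) (re.ˈma) (ˈdo:p) fo (te:.ˈpe).
Foot heads: 1, 3, 4, 7.
Primary stress on the leftmost head = syllable 1.
Secondary stress on 3, 4, 7: ˈreb.re.ˌma.ˌdo:p.fo.te:.ˌpe.

primary 1, secondary 3, 4, 7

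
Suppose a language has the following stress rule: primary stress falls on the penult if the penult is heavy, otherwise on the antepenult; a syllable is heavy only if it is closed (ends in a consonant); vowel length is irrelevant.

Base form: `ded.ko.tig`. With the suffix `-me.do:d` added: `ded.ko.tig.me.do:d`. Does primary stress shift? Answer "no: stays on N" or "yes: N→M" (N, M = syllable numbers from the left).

yes: 1→3

Base `ded.ko.tig` (3 syllables):
  Weights: 1 ded H, 2 ko L, 3 tig H.
  The penult (syllable 2, ko) is light, so stress falls on the antepenult (syllable 1, ded).
  → primary stress on syllable 1.
Suffixed `ded.ko.tig.me.do:d` (5 syllables):
  Weights: 3 tig H, 4 me L, 5 do:d H.
  The penult (syllable 4, me) is light, so stress falls on the antepenult (syllable 3, tig).
  → primary stress on syllable 3.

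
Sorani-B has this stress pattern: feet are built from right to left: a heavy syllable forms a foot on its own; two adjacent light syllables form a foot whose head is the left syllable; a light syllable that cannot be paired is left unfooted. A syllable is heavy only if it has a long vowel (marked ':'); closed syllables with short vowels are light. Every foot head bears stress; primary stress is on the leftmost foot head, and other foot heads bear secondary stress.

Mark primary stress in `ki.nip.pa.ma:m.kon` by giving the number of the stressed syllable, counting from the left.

2

Weights: 1 ki L, 2 nip L, 3 pa L, 4 ma:m H, 5 kon L.
Parse right to left (heavy = foot alone; LL = one foot; stranded L unfooted): ki (ˈnip.pa) (ˈma:m) kon.
Foot heads: 2, 4.
Primary stress on the leftmost head = syllable 2.
Primary stress: syllable 2 → ki.ˈnip.pa.ma:m.kon.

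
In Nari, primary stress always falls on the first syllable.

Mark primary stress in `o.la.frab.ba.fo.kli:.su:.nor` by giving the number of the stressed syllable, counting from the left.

1

The word has 8 syllables; the first syllable is syllable 1 (o).
Primary stress: syllable 1 → ˈo.la.frab.ba.fo.kli:.su:.nor.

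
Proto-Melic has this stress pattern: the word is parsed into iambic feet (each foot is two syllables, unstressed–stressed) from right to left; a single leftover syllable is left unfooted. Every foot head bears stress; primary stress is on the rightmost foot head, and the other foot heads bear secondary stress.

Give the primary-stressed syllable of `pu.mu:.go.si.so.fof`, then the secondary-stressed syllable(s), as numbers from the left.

primary 6, secondary 2, 4

Parse right to left into iambic (σˈσ) feet: (pu.ˈmu:) (go.ˈsi) (so.ˈfof).
Foot heads (stressed positions): 2, 4, 6.
End Rule Rightmost: primary stress on the rightmost head = syllable 6.
Secondary stress on 2, 4: pu.ˌmu:.go.ˌsi.so.ˈfof.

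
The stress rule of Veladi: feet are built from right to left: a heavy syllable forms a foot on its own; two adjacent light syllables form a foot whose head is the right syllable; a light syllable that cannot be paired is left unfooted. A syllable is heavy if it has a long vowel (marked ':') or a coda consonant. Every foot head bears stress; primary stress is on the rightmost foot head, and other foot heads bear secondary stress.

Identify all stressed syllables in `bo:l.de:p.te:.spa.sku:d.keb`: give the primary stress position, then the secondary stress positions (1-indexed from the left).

Weights: 1 bo:l H, 2 de:p H, 3 te: H, 4 spa L, 5 sku:d H, 6 keb H.
Parse right to left (heavy = foot alone; LL = one foot; stranded L unfooted): (ˈbo:l) (ˈde:p) (ˈte:) spa (ˈsku:d) (ˈkeb).
Foot heads: 1, 2, 3, 5, 6.
Primary stress on the rightmost head = syllable 6.
Secondary stress on 1, 2, 3, 5: ˌbo:l.ˌde:p.ˌte:.spa.ˌsku:d.ˈkeb.

primary 6, secondary 1, 2, 3, 5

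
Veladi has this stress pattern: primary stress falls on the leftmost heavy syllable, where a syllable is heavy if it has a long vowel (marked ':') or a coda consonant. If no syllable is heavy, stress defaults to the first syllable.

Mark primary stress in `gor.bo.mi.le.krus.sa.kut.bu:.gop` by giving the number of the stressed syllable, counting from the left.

Weights: 1 gor H, 2 bo L, 3 mi L, 4 le L, 5 krus H, 6 sa L, 7 kut H, 8 bu: H, 9 gop H.
Heavy syllables in the domain: 1, 5, 7, 8, 9. The leftmost is syllable 1 (gor).
Primary stress: syllable 1 → ˈgor.bo.mi.le.krus.sa.kut.bu:.gop.

1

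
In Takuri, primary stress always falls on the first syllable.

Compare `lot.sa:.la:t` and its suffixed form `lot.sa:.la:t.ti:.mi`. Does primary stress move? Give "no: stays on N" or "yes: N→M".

Base `lot.sa:.la:t` (3 syllables):
  The word has 3 syllables; the first syllable is syllable 1 (lot).
  → primary stress on syllable 1.
Suffixed `lot.sa:.la:t.ti:.mi` (5 syllables):
  The word has 5 syllables; the first syllable is syllable 1 (lot).
  → primary stress on syllable 1.

no: stays on 1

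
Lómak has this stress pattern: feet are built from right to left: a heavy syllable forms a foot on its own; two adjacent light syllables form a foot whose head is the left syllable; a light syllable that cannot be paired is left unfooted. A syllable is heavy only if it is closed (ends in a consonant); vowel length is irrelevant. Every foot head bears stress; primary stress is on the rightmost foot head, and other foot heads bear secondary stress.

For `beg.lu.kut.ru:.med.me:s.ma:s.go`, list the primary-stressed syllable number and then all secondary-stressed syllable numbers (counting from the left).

Weights: 1 beg H, 2 lu L, 3 kut H, 4 ru: L, 5 med H, 6 me:s H, 7 ma:s H, 8 go L.
Parse right to left (heavy = foot alone; LL = one foot; stranded L unfooted): (ˈbeg) lu (ˈkut) ru: (ˈmed) (ˈme:s) (ˈma:s) go.
Foot heads: 1, 3, 5, 6, 7.
Primary stress on the rightmost head = syllable 7.
Secondary stress on 1, 3, 5, 6: ˌbeg.lu.ˌkut.ru:.ˌmed.ˌme:s.ˈma:s.go.

primary 7, secondary 1, 3, 5, 6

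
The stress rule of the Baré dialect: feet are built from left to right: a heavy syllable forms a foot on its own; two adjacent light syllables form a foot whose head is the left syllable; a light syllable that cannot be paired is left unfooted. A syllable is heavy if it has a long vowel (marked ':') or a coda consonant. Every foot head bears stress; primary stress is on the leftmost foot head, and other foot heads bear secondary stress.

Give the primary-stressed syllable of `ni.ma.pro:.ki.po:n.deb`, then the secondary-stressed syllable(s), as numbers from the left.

primary 1, secondary 3, 5, 6

Weights: 1 ni L, 2 ma L, 3 pro: H, 4 ki L, 5 po:n H, 6 deb H.
Parse left to right (heavy = foot alone; LL = one foot; stranded L unfooted): (ˈni.ma) (ˈpro:) ki (ˈpo:n) (ˈdeb).
Foot heads: 1, 3, 5, 6.
Primary stress on the leftmost head = syllable 1.
Secondary stress on 3, 5, 6: ˈni.ma.ˌpro:.ki.ˌpo:n.ˌdeb.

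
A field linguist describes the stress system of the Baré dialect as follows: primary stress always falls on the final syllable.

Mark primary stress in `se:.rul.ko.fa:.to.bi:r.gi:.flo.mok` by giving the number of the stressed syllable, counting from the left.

9

The word has 9 syllables; the final syllable is syllable 9 (mok).
Primary stress: syllable 9 → se:.rul.ko.fa:.to.bi:r.gi:.flo.ˈmok.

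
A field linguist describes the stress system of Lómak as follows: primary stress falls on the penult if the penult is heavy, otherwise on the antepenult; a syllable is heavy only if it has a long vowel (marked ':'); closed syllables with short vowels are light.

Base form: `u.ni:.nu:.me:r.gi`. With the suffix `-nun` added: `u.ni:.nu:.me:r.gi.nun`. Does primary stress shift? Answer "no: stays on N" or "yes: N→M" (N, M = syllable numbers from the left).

no: stays on 4

Base `u.ni:.nu:.me:r.gi` (5 syllables):
  Weights: 3 nu: H, 4 me:r H, 5 gi L.
  The penult (syllable 4, me:r) is heavy, so it takes stress.
  → primary stress on syllable 4.
Suffixed `u.ni:.nu:.me:r.gi.nun` (6 syllables):
  Weights: 4 me:r H, 5 gi L, 6 nun L.
  The penult (syllable 5, gi) is light, so stress falls on the antepenult (syllable 4, me:r).
  → primary stress on syllable 4.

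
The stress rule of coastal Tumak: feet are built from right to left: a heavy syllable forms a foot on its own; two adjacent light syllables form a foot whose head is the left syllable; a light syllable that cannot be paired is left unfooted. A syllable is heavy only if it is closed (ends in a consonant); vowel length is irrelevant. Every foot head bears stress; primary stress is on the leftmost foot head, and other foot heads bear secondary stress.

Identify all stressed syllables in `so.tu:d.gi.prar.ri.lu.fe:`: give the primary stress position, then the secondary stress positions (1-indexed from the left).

Weights: 1 so L, 2 tu:d H, 3 gi L, 4 prar H, 5 ri L, 6 lu L, 7 fe: L.
Parse right to left (heavy = foot alone; LL = one foot; stranded L unfooted): so (ˈtu:d) gi (ˈprar) ri (ˈlu.fe:).
Foot heads: 2, 4, 6.
Primary stress on the leftmost head = syllable 2.
Secondary stress on 4, 6: so.ˈtu:d.gi.ˌprar.ri.ˌlu.fe:.

primary 2, secondary 4, 6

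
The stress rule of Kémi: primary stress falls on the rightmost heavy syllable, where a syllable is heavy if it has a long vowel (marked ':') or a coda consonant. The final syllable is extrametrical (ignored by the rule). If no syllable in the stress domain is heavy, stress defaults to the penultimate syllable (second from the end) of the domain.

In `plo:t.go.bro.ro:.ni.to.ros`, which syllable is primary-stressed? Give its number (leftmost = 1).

The final syllable (7, ros) is extrametrical; the stress domain is syllables 1–6.
Weights: 1 plo:t H, 2 go L, 3 bro L, 4 ro: H, 5 ni L, 6 to L.
Heavy syllables in the domain: 1, 4. The rightmost is syllable 4 (ro:).
Primary stress: syllable 4 → plo:t.go.bro.ˈro:.ni.to.ros.

4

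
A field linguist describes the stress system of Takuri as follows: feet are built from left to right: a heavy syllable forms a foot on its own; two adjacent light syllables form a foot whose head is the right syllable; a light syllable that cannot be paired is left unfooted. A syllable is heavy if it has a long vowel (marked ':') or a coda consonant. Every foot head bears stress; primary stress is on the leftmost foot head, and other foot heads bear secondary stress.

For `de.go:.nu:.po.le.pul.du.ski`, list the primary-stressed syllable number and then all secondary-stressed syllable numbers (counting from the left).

primary 2, secondary 3, 5, 6, 8

Weights: 1 de L, 2 go: H, 3 nu: H, 4 po L, 5 le L, 6 pul H, 7 du L, 8 ski L.
Parse left to right (heavy = foot alone; LL = one foot; stranded L unfooted): de (ˈgo:) (ˈnu:) (po.ˈle) (ˈpul) (du.ˈski).
Foot heads: 2, 3, 5, 6, 8.
Primary stress on the leftmost head = syllable 2.
Secondary stress on 3, 5, 6, 8: de.ˈgo:.ˌnu:.po.ˌle.ˌpul.du.ˌski.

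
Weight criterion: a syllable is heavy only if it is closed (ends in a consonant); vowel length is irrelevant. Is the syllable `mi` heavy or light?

`mi`: short vowel, open (no coda). Open (no coda) → light.

light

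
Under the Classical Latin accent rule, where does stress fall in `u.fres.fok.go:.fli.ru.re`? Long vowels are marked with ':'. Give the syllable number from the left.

Classical Latin: stress the penult if heavy (long vowel or closed), else the antepenult.
Weights: 5 fli L, 6 ru L, 7 re L.
The penult (syllable 6, ru) is light, so stress falls on the antepenult (syllable 5, fli).
Stress on syllable 5: u.fres.fok.go:.ˈfli.ru.re.

5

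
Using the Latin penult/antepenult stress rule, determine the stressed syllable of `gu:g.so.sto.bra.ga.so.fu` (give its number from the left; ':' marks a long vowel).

Classical Latin: stress the penult if heavy (long vowel or closed), else the antepenult.
Weights: 5 ga L, 6 so L, 7 fu L.
The penult (syllable 6, so) is light, so stress falls on the antepenult (syllable 5, ga).
Stress on syllable 5: gu:g.so.sto.bra.ˈga.so.fu.

5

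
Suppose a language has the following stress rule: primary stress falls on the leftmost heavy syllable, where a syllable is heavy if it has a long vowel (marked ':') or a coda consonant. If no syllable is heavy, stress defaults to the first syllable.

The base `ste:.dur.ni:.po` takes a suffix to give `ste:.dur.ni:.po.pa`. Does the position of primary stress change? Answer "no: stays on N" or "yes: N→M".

no: stays on 1

Base `ste:.dur.ni:.po` (4 syllables):
  Weights: 1 ste: H, 2 dur H, 3 ni: H, 4 po L.
  Heavy syllables in the domain: 1, 2, 3. The leftmost is syllable 1 (ste:).
  → primary stress on syllable 1.
Suffixed `ste:.dur.ni:.po.pa` (5 syllables):
  Weights: 1 ste: H, 2 dur H, 3 ni: H, 4 po L, 5 pa L.
  Heavy syllables in the domain: 1, 2, 3. The leftmost is syllable 1 (ste:).
  → primary stress on syllable 1.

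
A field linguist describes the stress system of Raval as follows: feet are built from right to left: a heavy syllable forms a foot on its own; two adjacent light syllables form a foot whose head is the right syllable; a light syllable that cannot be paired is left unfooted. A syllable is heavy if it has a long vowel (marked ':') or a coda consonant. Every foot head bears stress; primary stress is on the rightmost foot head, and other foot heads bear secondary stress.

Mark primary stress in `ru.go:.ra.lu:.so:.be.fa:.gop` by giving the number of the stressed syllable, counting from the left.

8

Weights: 1 ru L, 2 go: H, 3 ra L, 4 lu: H, 5 so: H, 6 be L, 7 fa: H, 8 gop H.
Parse right to left (heavy = foot alone; LL = one foot; stranded L unfooted): ru (ˈgo:) ra (ˈlu:) (ˈso:) be (ˈfa:) (ˈgop).
Foot heads: 2, 4, 5, 7, 8.
Primary stress on the rightmost head = syllable 8.
Primary stress: syllable 8 → ru.go:.ra.lu:.so:.be.fa:.ˈgop.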